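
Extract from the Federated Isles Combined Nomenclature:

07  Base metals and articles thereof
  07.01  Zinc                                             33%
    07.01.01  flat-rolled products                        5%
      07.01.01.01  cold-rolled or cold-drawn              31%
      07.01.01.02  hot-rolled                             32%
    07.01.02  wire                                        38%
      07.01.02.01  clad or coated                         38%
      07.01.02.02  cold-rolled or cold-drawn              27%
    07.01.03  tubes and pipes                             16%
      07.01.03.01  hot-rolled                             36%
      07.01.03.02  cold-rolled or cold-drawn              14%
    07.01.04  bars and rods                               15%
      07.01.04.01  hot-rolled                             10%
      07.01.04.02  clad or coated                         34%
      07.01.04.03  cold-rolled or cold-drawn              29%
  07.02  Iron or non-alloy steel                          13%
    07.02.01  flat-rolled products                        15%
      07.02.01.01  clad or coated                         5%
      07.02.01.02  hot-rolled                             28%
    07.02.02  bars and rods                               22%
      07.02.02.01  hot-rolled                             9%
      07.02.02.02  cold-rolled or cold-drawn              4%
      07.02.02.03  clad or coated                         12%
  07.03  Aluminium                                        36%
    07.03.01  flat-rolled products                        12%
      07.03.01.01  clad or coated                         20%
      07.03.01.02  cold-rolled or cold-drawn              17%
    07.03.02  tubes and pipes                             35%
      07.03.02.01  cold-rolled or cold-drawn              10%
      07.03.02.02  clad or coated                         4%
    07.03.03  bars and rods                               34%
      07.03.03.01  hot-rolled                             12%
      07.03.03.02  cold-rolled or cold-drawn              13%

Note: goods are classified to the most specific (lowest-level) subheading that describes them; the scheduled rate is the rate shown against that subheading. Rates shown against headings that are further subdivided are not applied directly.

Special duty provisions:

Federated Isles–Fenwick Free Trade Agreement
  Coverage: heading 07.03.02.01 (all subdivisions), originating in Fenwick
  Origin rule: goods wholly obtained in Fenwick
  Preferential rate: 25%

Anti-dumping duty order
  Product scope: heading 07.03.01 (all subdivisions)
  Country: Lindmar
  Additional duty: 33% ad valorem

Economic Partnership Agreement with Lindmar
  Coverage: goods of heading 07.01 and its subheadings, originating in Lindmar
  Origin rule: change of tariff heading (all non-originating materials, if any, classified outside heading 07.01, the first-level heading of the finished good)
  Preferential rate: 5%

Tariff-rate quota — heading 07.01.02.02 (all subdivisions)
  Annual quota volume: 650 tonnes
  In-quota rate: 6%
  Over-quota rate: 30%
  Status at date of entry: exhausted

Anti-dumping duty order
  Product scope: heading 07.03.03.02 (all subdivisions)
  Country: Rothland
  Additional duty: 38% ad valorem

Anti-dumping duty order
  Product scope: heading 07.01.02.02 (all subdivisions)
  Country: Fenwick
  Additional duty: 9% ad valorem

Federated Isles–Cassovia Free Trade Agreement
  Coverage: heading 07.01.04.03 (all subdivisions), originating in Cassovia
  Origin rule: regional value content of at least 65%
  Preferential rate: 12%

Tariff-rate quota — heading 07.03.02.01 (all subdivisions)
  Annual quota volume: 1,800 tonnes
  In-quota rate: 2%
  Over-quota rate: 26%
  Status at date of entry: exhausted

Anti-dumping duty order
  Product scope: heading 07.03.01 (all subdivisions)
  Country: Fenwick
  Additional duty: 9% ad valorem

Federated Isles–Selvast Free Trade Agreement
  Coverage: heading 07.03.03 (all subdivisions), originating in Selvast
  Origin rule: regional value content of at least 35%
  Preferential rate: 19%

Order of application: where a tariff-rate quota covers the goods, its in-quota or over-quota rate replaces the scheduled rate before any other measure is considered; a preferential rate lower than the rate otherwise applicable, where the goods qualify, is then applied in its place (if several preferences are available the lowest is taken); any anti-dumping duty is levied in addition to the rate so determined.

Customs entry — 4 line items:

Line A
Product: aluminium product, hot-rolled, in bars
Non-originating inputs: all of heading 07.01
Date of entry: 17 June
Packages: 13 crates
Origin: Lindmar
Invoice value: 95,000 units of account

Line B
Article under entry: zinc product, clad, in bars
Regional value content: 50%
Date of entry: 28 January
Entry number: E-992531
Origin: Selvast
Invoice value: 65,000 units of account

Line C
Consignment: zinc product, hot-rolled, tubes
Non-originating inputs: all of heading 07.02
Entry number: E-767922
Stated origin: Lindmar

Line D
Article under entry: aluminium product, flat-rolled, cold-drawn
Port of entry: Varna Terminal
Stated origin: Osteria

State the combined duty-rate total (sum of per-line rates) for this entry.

Line A: aluminium → 07.03; in bars → 07.03.03; hot-rolled → 07.03.03.01. Scheduled 12%. Lindmar agreement on 07.01: 07.03.03.01 not covered. → 12%.
Line B: zinc → 07.01; in bars → 07.01.04; clad → 07.01.04.02. Scheduled 34%. Selvast agreement on 07.03.03: 07.01.04.02 not covered. → 34%.
Line C: zinc → 07.01; tubes → 07.01.03; hot-rolled → 07.01.03.01. Scheduled 36%. Lindmar agreement on 07.01: CTH met → 5% available; preferential 5%. → 5%.
Line D: aluminium → 07.03; flat-rolled → 07.03.01; cold-drawn → 07.03.01.02. Scheduled 17%. No special measure applies. → 17%.
Sum: 12% + 34% + 5% + 17% = 68%.

68%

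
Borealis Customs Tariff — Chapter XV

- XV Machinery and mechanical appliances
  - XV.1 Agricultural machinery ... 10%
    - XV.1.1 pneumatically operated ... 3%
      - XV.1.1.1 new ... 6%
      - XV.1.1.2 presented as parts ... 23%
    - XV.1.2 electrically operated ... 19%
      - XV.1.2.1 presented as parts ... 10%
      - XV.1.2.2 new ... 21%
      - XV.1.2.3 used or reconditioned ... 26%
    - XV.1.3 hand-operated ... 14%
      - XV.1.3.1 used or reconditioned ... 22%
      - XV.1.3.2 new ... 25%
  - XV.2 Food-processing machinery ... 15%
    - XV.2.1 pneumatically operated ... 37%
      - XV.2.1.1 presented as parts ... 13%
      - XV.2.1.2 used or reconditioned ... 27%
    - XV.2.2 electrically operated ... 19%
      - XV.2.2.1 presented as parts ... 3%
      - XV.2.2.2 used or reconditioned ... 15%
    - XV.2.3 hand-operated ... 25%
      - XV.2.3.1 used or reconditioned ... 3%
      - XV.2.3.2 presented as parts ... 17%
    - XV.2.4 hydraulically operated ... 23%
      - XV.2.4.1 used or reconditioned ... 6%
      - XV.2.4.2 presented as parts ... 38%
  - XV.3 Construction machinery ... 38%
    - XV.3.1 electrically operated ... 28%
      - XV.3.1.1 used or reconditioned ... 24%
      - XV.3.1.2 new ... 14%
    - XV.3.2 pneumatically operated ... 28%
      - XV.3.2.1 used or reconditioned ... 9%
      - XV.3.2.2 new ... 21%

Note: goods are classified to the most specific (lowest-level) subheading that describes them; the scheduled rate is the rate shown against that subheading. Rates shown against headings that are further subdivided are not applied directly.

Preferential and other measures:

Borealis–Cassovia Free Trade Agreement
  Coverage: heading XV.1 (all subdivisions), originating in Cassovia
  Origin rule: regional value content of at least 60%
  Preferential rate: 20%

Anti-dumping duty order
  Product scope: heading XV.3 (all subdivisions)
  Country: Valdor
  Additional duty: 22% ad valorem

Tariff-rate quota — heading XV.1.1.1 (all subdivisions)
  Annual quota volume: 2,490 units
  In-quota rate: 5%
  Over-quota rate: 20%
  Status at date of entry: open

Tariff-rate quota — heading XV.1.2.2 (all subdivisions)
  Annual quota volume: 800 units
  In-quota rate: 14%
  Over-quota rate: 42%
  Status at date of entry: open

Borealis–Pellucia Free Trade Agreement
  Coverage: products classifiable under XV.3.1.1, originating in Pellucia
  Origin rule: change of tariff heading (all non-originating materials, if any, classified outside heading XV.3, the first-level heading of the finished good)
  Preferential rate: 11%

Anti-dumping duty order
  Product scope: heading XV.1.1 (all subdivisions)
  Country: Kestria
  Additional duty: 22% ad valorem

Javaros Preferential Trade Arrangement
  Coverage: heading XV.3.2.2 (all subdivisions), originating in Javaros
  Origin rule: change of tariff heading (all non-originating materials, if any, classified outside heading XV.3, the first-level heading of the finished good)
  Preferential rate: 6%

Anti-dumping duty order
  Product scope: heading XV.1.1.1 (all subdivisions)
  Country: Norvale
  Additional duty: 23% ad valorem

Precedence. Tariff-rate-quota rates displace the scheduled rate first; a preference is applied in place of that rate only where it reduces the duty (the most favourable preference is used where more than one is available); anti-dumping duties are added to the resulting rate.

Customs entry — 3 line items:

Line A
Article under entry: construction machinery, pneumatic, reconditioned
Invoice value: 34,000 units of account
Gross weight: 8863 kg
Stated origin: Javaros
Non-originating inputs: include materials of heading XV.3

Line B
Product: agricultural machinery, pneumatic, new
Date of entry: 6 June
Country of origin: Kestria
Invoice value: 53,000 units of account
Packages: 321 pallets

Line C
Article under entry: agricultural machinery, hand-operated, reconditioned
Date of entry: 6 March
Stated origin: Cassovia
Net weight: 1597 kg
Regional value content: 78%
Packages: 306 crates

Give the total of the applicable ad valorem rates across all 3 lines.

56%

Line A: construction → XV.3; pneumatic → XV.3.2; reconditioned → XV.3.2.1. Scheduled 9%. Javaros agreement on XV.3.2.2: XV.3.2.1 not covered. → 9%.
Line B: agricultural → XV.1; pneumatic → XV.1.1; new → XV.1.1.1. Scheduled 6%. quota on XV.1.1.1 open → in-quota 5%; anti-dumping (Kestria, XV.1.1): +22%; total 5% + 22% = 27%. → 27%.
Line C: agricultural → XV.1; hand-operated → XV.1.3; reconditioned → XV.1.3.1. Scheduled 22%. Cassovia agreement on XV.1: RVC ≥ 60% → 20% available; preferential 20%. → 20%.
Sum: 9% + 27% + 20% = 56%.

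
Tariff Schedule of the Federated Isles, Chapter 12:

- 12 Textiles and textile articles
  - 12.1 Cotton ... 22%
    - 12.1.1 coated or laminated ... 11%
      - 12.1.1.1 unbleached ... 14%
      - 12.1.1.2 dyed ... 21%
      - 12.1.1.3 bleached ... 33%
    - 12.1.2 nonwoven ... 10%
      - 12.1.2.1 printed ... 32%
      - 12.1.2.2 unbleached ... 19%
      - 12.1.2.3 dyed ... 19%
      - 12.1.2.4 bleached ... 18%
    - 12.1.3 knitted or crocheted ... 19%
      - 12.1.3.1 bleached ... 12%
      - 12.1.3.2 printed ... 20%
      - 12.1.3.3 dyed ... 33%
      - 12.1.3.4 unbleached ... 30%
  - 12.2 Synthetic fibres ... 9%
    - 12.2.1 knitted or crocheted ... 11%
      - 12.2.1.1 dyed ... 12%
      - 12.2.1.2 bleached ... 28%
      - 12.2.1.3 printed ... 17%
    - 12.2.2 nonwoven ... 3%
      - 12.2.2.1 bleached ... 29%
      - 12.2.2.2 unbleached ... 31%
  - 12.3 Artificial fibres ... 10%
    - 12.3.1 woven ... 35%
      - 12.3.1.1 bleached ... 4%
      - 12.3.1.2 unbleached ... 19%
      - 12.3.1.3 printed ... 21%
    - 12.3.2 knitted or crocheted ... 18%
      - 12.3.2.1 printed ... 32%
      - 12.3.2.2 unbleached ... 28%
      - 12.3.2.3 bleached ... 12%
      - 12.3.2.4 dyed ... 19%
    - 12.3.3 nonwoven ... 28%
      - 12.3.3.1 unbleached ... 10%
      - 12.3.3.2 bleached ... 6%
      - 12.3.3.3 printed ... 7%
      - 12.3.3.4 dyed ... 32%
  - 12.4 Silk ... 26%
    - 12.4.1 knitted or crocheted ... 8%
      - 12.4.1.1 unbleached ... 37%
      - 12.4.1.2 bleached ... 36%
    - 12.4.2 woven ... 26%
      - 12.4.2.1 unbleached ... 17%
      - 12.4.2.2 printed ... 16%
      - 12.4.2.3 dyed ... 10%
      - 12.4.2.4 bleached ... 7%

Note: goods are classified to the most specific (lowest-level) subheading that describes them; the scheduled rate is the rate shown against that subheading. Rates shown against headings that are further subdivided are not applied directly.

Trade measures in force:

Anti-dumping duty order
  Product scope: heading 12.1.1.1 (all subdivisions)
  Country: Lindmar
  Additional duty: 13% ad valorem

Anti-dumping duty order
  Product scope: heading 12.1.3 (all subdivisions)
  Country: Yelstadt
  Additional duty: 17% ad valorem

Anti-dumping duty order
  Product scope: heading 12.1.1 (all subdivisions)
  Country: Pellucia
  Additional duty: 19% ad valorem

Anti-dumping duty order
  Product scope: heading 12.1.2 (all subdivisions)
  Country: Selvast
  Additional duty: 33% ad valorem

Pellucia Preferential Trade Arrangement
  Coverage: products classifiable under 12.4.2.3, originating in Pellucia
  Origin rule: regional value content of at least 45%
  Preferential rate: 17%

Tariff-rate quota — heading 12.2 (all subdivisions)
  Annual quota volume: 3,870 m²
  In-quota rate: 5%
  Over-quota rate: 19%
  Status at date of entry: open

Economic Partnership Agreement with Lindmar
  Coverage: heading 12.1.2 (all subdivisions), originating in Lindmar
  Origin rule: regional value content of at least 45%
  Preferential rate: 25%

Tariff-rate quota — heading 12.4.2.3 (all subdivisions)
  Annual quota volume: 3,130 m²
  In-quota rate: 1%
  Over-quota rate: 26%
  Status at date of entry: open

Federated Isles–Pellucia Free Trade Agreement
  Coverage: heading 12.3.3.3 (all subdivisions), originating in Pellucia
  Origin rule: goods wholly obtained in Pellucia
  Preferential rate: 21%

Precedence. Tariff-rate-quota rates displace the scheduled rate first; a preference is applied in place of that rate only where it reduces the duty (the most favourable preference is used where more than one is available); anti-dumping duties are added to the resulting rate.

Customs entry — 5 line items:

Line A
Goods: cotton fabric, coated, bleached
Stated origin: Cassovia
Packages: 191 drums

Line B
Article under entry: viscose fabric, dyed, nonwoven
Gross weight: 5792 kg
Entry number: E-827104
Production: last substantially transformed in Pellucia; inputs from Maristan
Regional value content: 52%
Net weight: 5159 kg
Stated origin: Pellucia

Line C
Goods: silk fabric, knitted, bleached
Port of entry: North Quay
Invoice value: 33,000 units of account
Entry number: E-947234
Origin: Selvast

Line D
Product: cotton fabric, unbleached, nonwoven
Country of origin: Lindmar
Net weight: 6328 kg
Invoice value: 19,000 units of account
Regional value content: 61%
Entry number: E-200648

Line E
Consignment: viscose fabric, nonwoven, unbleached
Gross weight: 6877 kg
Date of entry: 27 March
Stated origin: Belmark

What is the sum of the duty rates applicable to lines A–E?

Line A: cotton → 12.1; coated → 12.1.1; bleached → 12.1.1.3. Scheduled 33%. No special measure applies. → 33%.
Line B: viscose → 12.3; nonwoven → 12.3.3; dyed → 12.3.3.4. Scheduled 32%. Pellucia agreement on 12.4.2.3: 12.3.3.4 not covered; Pellucia agreement on 12.3.3.3: 12.3.3.4 not covered. → 32%.
Line C: silk → 12.4; knitted → 12.4.1; bleached → 12.4.1.2. Scheduled 36%. No special measure applies. → 36%.
Line D: cotton → 12.1; nonwoven → 12.1.2; unbleached → 12.1.2.2. Scheduled 19%. Lindmar agreement on 12.1.2: RVC ≥ 45% → 25% available; preference 25% not lower than 19% → no reduction. → 19%.
Line E: viscose → 12.3; nonwoven → 12.3.3; unbleached → 12.3.3.1. Scheduled 10%. No special measure applies. → 10%.
Sum: 33% + 32% + 36% + 19% + 10% = 130%.

130%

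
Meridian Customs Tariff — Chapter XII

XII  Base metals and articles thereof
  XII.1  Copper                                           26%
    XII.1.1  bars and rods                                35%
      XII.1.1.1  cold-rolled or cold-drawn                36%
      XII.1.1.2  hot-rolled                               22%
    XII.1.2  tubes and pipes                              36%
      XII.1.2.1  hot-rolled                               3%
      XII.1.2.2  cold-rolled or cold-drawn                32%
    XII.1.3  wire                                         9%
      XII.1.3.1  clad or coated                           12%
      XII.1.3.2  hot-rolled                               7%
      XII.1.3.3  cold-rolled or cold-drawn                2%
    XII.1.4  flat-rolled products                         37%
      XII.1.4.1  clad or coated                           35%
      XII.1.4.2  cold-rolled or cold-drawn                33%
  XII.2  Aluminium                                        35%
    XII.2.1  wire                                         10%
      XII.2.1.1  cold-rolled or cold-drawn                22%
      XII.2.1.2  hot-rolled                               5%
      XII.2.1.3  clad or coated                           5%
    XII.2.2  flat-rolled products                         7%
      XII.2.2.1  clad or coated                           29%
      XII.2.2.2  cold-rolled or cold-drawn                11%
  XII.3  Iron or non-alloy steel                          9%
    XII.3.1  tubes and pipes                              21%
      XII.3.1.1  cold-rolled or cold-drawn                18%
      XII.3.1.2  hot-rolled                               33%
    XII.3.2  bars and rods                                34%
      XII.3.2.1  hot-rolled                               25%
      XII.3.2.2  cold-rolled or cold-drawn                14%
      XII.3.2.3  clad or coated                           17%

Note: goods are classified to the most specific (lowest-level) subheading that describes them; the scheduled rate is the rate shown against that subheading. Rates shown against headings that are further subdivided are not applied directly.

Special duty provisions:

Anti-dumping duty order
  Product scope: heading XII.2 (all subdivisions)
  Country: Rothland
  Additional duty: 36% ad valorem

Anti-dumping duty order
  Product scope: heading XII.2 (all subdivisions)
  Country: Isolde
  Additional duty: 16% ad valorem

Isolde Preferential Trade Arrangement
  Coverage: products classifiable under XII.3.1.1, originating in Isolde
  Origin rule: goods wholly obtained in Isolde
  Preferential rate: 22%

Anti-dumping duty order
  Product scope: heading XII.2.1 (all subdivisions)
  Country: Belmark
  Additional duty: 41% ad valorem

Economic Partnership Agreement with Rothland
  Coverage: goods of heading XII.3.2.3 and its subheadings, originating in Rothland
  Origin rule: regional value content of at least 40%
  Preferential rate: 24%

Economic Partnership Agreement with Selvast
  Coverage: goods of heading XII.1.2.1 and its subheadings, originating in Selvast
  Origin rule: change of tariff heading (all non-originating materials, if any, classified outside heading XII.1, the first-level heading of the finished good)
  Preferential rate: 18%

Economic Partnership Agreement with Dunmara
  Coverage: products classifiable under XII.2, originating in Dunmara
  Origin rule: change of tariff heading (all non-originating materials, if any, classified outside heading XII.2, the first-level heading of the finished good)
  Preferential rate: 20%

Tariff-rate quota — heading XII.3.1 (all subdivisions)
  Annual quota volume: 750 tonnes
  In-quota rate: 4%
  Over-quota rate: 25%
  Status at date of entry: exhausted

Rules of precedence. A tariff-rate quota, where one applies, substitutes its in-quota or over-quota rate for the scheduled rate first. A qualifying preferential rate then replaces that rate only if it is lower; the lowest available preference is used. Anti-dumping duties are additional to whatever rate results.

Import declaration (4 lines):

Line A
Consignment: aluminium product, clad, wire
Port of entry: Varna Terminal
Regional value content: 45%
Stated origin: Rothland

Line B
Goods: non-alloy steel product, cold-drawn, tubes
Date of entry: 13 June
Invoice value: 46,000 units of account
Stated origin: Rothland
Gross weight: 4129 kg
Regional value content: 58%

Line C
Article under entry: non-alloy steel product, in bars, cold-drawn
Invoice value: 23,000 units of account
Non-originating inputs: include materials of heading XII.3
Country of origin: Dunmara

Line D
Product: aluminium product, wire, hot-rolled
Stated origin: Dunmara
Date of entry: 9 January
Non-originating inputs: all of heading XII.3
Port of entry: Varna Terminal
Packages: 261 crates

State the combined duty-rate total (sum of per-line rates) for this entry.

85%

Line A: aluminium → XII.2; wire → XII.2.1; clad → XII.2.1.3. Scheduled 5%. Rothland agreement on XII.3.2.3: XII.2.1.3 not covered; anti-dumping (Rothland, XII.2): +36%; total 5% + 36% = 41%. → 41%.
Line B: non-alloy steel → XII.3; tubes → XII.3.1; cold-drawn → XII.3.1.1. Scheduled 18%. quota on XII.3.1 exhausted → over-quota 25%; Rothland agreement on XII.3.2.3: XII.3.1.1 not covered. → 25%.
Line C: non-alloy steel → XII.3; in bars → XII.3.2; cold-drawn → XII.3.2.2. Scheduled 14%. Dunmara agreement on XII.2: XII.3.2.2 not covered. → 14%.
Line D: aluminium → XII.2; wire → XII.2.1; hot-rolled → XII.2.1.2. Scheduled 5%. Dunmara agreement on XII.2: CTH met → 20% available; preference 20% not lower than 5% → no reduction. → 5%.
Sum: 41% + 25% + 14% + 5% = 85%.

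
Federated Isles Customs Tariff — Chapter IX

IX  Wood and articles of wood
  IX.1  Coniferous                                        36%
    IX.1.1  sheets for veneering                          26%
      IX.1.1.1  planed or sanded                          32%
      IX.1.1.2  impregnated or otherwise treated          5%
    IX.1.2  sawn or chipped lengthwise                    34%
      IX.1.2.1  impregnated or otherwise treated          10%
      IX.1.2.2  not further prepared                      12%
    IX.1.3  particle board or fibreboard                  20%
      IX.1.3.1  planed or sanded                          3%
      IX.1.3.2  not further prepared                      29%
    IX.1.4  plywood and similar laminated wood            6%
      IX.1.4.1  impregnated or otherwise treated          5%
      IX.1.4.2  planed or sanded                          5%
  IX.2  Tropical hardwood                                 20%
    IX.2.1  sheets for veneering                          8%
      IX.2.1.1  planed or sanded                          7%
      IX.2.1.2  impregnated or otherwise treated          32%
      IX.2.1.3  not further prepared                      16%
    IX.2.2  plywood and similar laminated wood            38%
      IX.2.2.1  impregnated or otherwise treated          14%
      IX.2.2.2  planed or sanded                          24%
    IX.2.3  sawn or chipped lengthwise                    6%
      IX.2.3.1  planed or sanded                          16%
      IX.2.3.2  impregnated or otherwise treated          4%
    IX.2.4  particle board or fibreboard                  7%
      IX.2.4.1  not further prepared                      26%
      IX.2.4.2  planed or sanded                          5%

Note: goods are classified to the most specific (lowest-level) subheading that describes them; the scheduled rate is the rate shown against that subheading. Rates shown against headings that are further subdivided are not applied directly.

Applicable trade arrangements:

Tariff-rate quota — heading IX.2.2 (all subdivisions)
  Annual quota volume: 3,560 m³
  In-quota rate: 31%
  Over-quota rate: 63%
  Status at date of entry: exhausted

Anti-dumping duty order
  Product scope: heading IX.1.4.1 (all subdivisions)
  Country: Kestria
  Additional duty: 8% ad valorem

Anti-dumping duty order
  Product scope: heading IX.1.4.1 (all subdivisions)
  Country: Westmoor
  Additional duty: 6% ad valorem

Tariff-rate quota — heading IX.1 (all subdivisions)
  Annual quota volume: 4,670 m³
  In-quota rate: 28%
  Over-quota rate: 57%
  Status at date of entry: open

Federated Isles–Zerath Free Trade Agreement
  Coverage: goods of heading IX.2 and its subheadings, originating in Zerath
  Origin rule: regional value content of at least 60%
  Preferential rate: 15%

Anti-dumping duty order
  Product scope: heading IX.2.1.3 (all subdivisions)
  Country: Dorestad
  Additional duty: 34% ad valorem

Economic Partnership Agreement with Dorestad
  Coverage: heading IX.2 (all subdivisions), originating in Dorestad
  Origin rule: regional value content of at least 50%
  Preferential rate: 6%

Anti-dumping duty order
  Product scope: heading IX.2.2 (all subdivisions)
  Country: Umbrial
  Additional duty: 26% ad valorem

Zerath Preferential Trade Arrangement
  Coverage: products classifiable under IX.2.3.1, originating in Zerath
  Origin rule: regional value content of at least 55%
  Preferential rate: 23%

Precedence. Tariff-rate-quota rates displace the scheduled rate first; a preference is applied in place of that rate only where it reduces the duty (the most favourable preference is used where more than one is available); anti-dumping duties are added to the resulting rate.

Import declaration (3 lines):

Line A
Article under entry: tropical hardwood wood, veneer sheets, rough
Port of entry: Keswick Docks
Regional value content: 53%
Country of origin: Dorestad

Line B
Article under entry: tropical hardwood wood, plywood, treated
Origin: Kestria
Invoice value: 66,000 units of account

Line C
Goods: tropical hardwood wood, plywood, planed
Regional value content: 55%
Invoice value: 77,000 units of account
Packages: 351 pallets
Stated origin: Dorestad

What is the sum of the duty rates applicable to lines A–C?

Line A: tropical hardwood → IX.2; veneer sheets → IX.2.1; rough → IX.2.1.3. Scheduled 16%. Dorestad agreement on IX.2: RVC ≥ 50% → 6% available; preferential 6%; anti-dumping (Dorestad, IX.2.1.3): +34%; total 6% + 34% = 40%. → 40%.
Line B: tropical hardwood → IX.2; plywood → IX.2.2; treated → IX.2.2.1. Scheduled 14%. quota on IX.2.2 exhausted → over-quota 63%. → 63%.
Line C: tropical hardwood → IX.2; plywood → IX.2.2; planed → IX.2.2.2. Scheduled 24%. quota on IX.2.2 exhausted → over-quota 63%; Dorestad agreement on IX.2: RVC ≥ 50% → 6% available; preferential 6%. → 6%.
Sum: 40% + 63% + 6% = 109%.

109%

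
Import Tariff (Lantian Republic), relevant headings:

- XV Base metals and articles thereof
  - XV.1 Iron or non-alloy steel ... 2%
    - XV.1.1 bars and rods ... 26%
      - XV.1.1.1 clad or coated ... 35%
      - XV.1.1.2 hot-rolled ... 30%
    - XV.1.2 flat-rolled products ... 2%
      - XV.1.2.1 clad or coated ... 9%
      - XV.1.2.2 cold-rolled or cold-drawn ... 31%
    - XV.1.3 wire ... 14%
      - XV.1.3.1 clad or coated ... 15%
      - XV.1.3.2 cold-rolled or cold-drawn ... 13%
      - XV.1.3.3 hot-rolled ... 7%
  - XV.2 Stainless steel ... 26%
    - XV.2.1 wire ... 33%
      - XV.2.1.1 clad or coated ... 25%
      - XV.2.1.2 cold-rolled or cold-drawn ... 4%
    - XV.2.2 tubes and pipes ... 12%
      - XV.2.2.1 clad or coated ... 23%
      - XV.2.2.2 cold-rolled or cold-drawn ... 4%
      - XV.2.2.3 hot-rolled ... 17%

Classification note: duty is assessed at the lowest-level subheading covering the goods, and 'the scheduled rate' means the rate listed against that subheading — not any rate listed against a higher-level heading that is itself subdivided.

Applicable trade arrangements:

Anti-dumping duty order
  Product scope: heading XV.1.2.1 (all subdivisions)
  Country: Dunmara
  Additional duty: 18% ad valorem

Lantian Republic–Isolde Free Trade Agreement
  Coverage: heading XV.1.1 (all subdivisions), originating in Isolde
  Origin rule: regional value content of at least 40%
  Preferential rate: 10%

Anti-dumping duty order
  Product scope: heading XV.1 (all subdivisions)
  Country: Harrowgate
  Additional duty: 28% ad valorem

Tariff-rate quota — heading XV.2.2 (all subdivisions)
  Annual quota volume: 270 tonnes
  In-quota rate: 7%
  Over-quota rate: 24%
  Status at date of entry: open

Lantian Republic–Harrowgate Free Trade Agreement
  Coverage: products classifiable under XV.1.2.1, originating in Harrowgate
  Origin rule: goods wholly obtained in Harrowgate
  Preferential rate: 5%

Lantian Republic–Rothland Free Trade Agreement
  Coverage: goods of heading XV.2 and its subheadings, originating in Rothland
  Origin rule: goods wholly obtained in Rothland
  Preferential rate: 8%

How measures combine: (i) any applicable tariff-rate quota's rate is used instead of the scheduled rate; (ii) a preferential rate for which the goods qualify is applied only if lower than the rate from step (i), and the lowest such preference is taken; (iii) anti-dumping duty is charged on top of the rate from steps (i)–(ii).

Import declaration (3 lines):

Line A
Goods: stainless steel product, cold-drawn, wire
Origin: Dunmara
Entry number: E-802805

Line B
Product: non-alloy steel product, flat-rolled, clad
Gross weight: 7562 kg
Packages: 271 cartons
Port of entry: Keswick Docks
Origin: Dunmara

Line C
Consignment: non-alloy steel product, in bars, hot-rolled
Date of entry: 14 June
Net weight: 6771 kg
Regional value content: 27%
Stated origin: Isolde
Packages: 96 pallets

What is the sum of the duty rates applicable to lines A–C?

61%

Line A: stainless steel → XV.2; wire → XV.2.1; cold-drawn → XV.2.1.2. Scheduled 4%. No special measure applies. → 4%.
Line B: non-alloy steel → XV.1; flat-rolled → XV.1.2; clad → XV.1.2.1. Scheduled 9%. anti-dumping (Dunmara, XV.1.2.1): +18%; total 9% + 18% = 27%. → 27%.
Line C: non-alloy steel → XV.1; in bars → XV.1.1; hot-rolled → XV.1.1.2. Scheduled 30%. Isolde agreement on XV.1.1: RVC < 40%. → 30%.
Sum: 4% + 27% + 30% = 61%.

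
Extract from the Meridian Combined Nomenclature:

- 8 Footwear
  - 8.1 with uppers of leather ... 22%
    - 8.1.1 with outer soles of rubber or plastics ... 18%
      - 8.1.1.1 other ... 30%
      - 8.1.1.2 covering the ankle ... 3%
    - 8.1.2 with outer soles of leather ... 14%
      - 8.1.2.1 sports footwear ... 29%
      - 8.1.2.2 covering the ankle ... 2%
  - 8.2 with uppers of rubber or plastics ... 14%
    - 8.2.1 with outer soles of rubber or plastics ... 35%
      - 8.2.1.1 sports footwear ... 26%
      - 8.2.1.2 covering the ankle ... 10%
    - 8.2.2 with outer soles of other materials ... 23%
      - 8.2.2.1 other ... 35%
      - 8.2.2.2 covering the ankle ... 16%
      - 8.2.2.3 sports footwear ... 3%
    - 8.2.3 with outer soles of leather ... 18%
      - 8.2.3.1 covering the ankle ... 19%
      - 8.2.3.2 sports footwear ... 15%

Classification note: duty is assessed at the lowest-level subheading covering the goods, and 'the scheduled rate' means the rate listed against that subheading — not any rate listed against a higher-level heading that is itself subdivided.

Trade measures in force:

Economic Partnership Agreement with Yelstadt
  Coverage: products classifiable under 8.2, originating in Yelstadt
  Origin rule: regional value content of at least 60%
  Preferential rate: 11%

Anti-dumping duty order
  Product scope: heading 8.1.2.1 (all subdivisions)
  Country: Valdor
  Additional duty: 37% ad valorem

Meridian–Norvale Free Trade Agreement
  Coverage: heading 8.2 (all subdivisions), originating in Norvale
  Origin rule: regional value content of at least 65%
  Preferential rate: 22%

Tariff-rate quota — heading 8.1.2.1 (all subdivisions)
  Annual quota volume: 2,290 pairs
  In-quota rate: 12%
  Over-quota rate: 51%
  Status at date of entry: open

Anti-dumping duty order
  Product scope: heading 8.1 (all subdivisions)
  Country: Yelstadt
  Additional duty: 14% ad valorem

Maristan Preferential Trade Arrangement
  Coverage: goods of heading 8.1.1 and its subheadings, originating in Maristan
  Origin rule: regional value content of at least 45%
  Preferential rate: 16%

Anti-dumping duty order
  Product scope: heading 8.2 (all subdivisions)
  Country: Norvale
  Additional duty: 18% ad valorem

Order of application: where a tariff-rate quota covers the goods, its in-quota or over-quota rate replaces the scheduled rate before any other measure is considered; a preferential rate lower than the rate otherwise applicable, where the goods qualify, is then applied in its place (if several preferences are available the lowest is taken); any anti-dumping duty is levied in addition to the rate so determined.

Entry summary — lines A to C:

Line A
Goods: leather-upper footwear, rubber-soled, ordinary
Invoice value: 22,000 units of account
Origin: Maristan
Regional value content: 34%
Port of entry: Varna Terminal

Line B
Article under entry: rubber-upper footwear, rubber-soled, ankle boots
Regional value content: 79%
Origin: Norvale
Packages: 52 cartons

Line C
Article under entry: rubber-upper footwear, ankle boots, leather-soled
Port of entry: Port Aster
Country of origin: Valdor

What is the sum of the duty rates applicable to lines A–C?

Line A: leather-upper → 8.1; rubber-soled → 8.1.1; ordinary → 8.1.1.1. Scheduled 30%. Maristan agreement on 8.1.1: RVC < 45%. → 30%.
Line B: rubber-upper → 8.2; rubber-soled → 8.2.1; ankle boots → 8.2.1.2. Scheduled 10%. Norvale agreement on 8.2: RVC ≥ 65% → 22% available; preference 22% not lower than 10% → no reduction; anti-dumping (Norvale, 8.2): +18%; total 10% + 18% = 28%. → 28%.
Line C: rubber-upper → 8.2; leather-soled → 8.2.3; ankle boots → 8.2.3.1. Scheduled 19%. No special measure applies. → 19%.
Sum: 30% + 28% + 19% = 77%.

77%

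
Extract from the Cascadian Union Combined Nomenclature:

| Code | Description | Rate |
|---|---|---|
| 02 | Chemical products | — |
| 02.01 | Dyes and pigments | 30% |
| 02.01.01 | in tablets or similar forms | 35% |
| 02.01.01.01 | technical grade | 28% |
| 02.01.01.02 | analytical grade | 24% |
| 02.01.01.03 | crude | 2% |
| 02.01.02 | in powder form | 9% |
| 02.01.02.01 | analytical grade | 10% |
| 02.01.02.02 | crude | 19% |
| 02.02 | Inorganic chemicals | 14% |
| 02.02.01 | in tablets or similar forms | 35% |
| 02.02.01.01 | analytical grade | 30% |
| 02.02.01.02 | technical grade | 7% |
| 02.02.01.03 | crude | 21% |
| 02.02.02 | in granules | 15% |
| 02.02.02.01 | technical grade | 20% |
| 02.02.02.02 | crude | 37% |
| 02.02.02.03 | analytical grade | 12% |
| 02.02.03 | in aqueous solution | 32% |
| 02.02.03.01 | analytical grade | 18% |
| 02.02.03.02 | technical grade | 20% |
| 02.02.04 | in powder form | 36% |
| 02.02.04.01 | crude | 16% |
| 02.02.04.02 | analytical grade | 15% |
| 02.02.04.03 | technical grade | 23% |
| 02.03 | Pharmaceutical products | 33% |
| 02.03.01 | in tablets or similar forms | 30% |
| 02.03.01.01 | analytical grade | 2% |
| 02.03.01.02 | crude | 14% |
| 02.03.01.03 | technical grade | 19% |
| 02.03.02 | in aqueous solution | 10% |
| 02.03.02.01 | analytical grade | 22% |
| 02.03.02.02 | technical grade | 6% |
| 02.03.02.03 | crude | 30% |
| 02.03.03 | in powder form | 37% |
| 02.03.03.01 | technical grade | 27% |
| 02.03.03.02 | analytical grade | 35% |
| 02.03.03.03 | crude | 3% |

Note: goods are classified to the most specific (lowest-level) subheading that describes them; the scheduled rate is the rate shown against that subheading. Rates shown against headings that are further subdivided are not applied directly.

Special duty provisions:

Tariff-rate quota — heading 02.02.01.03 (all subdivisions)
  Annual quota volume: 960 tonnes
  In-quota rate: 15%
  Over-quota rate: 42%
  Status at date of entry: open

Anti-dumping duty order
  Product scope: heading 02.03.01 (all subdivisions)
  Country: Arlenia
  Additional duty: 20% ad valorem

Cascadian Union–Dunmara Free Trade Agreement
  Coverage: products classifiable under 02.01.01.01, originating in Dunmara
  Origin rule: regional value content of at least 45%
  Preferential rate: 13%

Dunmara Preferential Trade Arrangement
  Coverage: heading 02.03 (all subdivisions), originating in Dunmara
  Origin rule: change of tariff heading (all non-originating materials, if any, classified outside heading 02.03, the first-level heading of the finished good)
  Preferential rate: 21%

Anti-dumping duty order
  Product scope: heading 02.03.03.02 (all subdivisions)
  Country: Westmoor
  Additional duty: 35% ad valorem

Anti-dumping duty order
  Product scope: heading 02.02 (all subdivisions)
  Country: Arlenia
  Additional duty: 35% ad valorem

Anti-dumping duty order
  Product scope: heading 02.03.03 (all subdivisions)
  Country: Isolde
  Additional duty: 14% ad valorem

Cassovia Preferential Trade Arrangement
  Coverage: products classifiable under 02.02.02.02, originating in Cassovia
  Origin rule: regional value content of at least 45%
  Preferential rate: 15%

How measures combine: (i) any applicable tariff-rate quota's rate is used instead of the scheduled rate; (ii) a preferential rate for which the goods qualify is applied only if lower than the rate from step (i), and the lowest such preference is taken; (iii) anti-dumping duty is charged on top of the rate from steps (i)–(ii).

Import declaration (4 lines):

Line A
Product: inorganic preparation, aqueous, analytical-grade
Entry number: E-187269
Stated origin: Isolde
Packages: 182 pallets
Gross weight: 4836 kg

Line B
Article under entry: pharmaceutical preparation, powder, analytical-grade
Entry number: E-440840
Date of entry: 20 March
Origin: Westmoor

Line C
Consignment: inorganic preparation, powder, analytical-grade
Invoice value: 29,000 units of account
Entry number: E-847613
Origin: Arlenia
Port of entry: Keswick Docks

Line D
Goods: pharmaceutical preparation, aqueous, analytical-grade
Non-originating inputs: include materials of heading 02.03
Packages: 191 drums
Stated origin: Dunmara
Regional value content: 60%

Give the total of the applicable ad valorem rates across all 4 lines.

Line A: inorganic → 02.02; aqueous → 02.02.03; analytical-grade → 02.02.03.01. Scheduled 18%. No special measure applies. → 18%.
Line B: pharmaceutical → 02.03; powder → 02.03.03; analytical-grade → 02.03.03.02. Scheduled 35%. anti-dumping (Westmoor, 02.03.03.02): +35%; total 35% + 35% = 70%. → 70%.
Line C: inorganic → 02.02; powder → 02.02.04; analytical-grade → 02.02.04.02. Scheduled 15%. anti-dumping (Arlenia, 02.02): +35%; total 15% + 35% = 50%. → 50%.
Line D: pharmaceutical → 02.03; aqueous → 02.03.02; analytical-grade → 02.03.02.01. Scheduled 22%. Dunmara agreement on 02.01.01.01: 02.03.02.01 not covered; Dunmara agreement on 02.03: CTH not met. → 22%.
Sum: 18% + 70% + 50% + 22% = 160%.

160%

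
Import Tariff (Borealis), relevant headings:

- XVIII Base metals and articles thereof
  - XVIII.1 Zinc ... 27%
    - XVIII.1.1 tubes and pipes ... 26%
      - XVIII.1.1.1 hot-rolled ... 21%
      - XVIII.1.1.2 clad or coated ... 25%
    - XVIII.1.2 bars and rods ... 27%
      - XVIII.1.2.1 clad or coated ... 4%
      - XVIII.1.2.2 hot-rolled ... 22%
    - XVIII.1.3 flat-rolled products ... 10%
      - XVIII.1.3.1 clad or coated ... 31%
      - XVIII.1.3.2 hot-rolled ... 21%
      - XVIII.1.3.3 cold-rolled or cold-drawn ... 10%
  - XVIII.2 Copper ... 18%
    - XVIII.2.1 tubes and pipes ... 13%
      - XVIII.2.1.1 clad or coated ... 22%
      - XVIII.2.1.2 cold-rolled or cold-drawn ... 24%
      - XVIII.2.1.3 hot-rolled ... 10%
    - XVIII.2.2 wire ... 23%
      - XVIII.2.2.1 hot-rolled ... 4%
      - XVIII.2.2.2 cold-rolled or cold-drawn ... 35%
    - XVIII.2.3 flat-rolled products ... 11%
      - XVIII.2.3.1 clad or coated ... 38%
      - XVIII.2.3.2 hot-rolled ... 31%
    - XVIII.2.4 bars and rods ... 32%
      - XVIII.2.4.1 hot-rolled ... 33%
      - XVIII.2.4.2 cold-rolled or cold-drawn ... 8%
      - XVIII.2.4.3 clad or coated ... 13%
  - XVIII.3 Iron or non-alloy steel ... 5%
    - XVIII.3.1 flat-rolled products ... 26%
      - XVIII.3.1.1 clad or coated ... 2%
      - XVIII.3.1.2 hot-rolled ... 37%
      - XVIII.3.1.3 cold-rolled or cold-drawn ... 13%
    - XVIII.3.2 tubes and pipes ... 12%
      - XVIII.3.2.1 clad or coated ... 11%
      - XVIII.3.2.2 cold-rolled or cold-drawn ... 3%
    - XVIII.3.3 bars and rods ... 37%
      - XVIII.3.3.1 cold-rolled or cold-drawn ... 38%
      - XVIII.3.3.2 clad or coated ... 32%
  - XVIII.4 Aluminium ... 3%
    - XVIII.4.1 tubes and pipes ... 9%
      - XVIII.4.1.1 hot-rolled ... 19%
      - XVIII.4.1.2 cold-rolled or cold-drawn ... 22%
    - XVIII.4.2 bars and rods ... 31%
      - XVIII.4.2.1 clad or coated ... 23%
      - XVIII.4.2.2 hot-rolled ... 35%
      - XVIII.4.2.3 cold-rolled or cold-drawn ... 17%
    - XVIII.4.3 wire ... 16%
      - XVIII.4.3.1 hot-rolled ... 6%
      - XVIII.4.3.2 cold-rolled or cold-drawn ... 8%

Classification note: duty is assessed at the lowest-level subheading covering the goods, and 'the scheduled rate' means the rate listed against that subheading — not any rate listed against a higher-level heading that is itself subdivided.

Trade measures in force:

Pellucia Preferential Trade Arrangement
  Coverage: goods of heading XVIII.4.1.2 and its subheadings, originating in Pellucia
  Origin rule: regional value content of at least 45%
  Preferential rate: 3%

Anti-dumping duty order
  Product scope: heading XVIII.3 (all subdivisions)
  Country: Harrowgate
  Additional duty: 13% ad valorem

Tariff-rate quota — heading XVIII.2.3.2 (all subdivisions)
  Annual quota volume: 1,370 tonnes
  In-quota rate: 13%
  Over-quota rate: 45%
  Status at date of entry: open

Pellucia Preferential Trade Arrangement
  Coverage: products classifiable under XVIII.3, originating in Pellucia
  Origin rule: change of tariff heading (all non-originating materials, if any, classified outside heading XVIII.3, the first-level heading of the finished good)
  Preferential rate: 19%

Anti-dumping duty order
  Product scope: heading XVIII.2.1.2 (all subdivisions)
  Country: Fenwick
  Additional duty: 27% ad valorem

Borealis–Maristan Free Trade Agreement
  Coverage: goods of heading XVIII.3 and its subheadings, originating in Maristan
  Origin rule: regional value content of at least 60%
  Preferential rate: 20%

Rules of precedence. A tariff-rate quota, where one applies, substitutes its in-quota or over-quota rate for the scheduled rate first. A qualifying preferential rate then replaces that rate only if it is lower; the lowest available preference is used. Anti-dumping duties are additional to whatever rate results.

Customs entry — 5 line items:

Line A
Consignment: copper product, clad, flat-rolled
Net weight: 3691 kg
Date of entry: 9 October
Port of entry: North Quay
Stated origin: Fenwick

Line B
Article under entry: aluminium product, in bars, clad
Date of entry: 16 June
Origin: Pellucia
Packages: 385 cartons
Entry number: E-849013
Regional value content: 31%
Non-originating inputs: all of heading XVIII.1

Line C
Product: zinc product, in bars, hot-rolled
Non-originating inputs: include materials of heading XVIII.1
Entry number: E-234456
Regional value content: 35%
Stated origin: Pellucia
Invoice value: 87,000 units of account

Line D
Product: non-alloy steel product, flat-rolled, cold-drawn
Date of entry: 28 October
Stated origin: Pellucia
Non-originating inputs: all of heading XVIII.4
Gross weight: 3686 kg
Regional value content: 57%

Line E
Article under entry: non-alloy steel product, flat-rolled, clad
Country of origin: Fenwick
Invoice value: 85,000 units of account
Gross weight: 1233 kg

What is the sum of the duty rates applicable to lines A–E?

Line A: copper → XVIII.2; flat-rolled → XVIII.2.3; clad → XVIII.2.3.1. Scheduled 38%. No special measure applies. → 38%.
Line B: aluminium → XVIII.4; in bars → XVIII.4.2; clad → XVIII.4.2.1. Scheduled 23%. Pellucia agreement on XVIII.4.1.2: XVIII.4.2.1 not covered; Pellucia agreement on XVIII.3: XVIII.4.2.1 not covered. → 23%.
Line C: zinc → XVIII.1; in bars → XVIII.1.2; hot-rolled → XVIII.1.2.2. Scheduled 22%. Pellucia agreement on XVIII.4.1.2: XVIII.1.2.2 not covered; Pellucia agreement on XVIII.3: XVIII.1.2.2 not covered. → 22%.
Line D: non-alloy steel → XVIII.3; flat-rolled → XVIII.3.1; cold-drawn → XVIII.3.1.3. Scheduled 13%. Pellucia agreement on XVIII.4.1.2: XVIII.3.1.3 not covered; Pellucia agreement on XVIII.3: CTH met → 19% available; preference 19% not lower than 13% → no reduction. → 13%.
Line E: non-alloy steel → XVIII.3; flat-rolled → XVIII.3.1; clad → XVIII.3.1.1. Scheduled 2%. No special measure applies. → 2%.
Sum: 38% + 23% + 22% + 13% + 2% = 98%.

98%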